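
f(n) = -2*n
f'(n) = -2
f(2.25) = -4.50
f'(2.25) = -2.00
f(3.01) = -6.02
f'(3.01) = -2.00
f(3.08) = -6.16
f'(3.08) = -2.00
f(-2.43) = 4.86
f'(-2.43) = -2.00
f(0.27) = -0.54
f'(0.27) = -2.00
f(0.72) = -1.44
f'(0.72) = -2.00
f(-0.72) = 1.44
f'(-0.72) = -2.00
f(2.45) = -4.90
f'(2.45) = -2.00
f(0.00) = 0.00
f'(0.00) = -2.00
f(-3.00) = 6.00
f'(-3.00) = -2.00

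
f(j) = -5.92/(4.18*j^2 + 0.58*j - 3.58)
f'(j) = -5.92*(-8.36*j - 0.58)/(4.18*j^2 + 0.58*j - 3.58)^2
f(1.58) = -0.76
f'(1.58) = 1.35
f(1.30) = -1.40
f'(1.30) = 3.77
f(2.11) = -0.36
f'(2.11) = 0.41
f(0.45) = 2.39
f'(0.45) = 4.20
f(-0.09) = 1.65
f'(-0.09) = -0.08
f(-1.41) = -1.51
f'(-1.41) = -4.33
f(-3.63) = -0.12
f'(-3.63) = -0.07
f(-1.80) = -0.66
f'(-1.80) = -1.08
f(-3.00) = -0.18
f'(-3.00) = -0.14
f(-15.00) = -0.01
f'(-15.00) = -0.00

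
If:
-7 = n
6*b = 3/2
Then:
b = 1/4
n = -7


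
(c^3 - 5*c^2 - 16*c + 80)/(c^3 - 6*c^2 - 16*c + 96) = (c - 5)/(c - 6)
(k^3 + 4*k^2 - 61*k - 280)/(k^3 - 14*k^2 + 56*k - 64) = (k^2 + 12*k + 35)/(k^2 - 6*k + 8)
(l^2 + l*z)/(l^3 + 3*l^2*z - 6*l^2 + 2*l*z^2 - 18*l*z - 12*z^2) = l/(l^2 + 2*l*z - 6*l - 12*z)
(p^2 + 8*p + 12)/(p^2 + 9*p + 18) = (p + 2)/(p + 3)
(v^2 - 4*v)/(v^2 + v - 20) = v/(v + 5)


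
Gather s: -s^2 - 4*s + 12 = -s^2 - 4*s + 12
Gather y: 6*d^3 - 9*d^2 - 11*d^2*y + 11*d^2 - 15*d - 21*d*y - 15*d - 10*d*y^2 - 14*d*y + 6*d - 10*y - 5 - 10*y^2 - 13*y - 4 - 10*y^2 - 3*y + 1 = 6*d^3 + 2*d^2 - 24*d + y^2*(-10*d - 20) + y*(-11*d^2 - 35*d - 26) - 8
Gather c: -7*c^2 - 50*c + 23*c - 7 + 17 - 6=-7*c^2 - 27*c + 4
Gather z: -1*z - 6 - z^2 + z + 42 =36 - z^2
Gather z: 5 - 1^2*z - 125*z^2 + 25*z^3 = 25*z^3 - 125*z^2 - z + 5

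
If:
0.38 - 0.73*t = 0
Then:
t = 0.52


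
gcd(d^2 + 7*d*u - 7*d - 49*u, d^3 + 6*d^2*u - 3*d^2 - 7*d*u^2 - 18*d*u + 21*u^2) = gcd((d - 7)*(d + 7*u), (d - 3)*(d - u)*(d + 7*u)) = d + 7*u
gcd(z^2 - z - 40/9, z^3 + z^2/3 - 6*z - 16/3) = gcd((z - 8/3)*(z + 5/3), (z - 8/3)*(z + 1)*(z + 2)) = z - 8/3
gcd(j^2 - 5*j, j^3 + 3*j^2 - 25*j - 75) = j - 5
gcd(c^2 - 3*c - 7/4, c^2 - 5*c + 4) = 1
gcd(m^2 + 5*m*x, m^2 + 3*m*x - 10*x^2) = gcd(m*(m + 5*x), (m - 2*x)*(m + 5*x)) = m + 5*x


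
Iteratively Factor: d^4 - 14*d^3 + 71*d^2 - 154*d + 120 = (d - 2)*(d^3 - 12*d^2 + 47*d - 60) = (d - 5)*(d - 2)*(d^2 - 7*d + 12) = (d - 5)*(d - 3)*(d - 2)*(d - 4)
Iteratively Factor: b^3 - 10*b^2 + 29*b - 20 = (b - 5)*(b^2 - 5*b + 4) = (b - 5)*(b - 1)*(b - 4)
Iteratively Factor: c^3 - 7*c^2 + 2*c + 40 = (c + 2)*(c^2 - 9*c + 20) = (c - 4)*(c + 2)*(c - 5)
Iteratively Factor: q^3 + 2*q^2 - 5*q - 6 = (q + 3)*(q^2 - q - 2) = (q + 1)*(q + 3)*(q - 2)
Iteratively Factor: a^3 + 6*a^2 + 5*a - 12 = (a - 1)*(a^2 + 7*a + 12) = (a - 1)*(a + 3)*(a + 4)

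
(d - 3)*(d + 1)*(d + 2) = d^3 - 7*d - 6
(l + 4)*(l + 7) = l^2 + 11*l + 28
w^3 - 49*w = w*(w - 7)*(w + 7)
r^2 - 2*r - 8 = (r - 4)*(r + 2)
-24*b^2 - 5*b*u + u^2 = (-8*b + u)*(3*b + u)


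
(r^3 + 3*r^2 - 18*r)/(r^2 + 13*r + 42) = r*(r - 3)/(r + 7)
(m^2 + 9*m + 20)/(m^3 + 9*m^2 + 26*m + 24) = (m + 5)/(m^2 + 5*m + 6)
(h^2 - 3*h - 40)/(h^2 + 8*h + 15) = (h - 8)/(h + 3)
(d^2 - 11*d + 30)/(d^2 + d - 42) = (d - 5)/(d + 7)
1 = 1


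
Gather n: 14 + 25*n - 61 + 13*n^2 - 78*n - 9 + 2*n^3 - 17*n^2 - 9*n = 2*n^3 - 4*n^2 - 62*n - 56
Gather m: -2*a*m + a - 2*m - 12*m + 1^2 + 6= a + m*(-2*a - 14) + 7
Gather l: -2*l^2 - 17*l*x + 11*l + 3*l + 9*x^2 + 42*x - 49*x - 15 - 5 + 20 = -2*l^2 + l*(14 - 17*x) + 9*x^2 - 7*x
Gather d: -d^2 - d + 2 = -d^2 - d + 2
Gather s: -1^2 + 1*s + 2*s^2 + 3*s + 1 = 2*s^2 + 4*s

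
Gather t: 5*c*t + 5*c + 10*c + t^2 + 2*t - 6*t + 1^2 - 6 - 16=15*c + t^2 + t*(5*c - 4) - 21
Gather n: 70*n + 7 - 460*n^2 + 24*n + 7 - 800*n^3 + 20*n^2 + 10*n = -800*n^3 - 440*n^2 + 104*n + 14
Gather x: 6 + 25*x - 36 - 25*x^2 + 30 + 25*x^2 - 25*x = 0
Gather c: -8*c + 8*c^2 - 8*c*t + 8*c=8*c^2 - 8*c*t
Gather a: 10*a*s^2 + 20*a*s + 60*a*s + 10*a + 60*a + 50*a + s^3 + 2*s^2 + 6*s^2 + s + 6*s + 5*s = a*(10*s^2 + 80*s + 120) + s^3 + 8*s^2 + 12*s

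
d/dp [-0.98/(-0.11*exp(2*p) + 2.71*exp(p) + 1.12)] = (2.6558 - 0.2156*exp(p))*exp(p)/(-0.11*exp(2*p) + 2.71*exp(p) + 1.12)^2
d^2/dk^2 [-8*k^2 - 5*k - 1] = -16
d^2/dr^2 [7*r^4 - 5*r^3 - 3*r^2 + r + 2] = 84*r^2 - 30*r - 6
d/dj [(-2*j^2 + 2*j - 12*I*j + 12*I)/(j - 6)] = 2*(-j^2 + 12*j - 6 + 30*I)/(j^2 - 12*j + 36)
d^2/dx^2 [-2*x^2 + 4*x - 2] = -4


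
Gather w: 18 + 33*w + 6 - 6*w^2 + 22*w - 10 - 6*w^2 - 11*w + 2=-12*w^2 + 44*w + 16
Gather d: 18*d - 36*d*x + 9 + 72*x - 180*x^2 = d*(18 - 36*x) - 180*x^2 + 72*x + 9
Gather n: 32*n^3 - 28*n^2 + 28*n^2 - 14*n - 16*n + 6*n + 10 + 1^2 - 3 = 32*n^3 - 24*n + 8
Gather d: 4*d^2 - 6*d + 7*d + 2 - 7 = 4*d^2 + d - 5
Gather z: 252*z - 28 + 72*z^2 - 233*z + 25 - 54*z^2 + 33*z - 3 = 18*z^2 + 52*z - 6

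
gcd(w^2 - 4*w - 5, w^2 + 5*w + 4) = w + 1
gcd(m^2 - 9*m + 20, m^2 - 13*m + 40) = m - 5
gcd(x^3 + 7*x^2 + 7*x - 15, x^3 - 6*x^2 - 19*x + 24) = x^2 + 2*x - 3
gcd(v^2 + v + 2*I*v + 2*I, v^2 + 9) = 1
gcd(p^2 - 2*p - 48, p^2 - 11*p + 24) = p - 8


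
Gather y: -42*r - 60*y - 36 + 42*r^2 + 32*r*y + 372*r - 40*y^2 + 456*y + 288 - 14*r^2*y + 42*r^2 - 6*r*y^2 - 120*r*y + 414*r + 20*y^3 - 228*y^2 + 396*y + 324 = 84*r^2 + 744*r + 20*y^3 + y^2*(-6*r - 268) + y*(-14*r^2 - 88*r + 792) + 576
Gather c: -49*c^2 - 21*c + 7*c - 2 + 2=-49*c^2 - 14*c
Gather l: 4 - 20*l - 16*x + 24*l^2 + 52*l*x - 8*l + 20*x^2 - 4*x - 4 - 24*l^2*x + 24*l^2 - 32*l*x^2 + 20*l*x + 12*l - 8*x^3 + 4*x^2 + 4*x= l^2*(48 - 24*x) + l*(-32*x^2 + 72*x - 16) - 8*x^3 + 24*x^2 - 16*x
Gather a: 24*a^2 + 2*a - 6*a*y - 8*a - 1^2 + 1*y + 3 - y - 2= 24*a^2 + a*(-6*y - 6)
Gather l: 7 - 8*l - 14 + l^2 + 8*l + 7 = l^2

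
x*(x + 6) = x^2 + 6*x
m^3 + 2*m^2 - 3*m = m*(m - 1)*(m + 3)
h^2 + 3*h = h*(h + 3)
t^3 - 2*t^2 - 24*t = t*(t - 6)*(t + 4)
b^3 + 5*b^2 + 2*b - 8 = (b - 1)*(b + 2)*(b + 4)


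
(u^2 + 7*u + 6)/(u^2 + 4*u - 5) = (u^2 + 7*u + 6)/(u^2 + 4*u - 5)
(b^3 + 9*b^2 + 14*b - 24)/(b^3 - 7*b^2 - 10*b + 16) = (b^2 + 10*b + 24)/(b^2 - 6*b - 16)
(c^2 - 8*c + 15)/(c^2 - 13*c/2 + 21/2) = 2*(c - 5)/(2*c - 7)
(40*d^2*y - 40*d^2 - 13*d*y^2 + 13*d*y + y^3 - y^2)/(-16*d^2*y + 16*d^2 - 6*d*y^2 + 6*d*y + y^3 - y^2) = (-5*d + y)/(2*d + y)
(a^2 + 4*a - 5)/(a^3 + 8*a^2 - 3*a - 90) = (a - 1)/(a^2 + 3*a - 18)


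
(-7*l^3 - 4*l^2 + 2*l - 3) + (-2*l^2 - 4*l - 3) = -7*l^3 - 6*l^2 - 2*l - 6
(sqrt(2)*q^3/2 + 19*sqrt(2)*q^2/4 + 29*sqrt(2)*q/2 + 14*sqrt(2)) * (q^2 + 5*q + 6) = sqrt(2)*q^5/2 + 29*sqrt(2)*q^4/4 + 165*sqrt(2)*q^3/4 + 115*sqrt(2)*q^2 + 157*sqrt(2)*q + 84*sqrt(2)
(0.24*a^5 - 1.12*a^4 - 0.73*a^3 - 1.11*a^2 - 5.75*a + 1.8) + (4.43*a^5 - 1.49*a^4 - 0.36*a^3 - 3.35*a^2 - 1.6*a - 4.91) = 4.67*a^5 - 2.61*a^4 - 1.09*a^3 - 4.46*a^2 - 7.35*a - 3.11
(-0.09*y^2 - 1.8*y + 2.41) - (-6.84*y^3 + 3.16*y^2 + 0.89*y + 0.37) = 6.84*y^3 - 3.25*y^2 - 2.69*y + 2.04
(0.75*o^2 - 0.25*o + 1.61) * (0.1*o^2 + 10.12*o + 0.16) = 0.075*o^4 + 7.565*o^3 - 2.249*o^2 + 16.2532*o + 0.2576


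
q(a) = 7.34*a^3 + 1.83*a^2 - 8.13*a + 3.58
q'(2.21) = 107.51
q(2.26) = 79.28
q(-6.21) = -1633.17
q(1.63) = 26.98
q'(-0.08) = -8.28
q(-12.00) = -12318.86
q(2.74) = 146.03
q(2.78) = 152.82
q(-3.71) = -315.89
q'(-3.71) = 281.38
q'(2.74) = 167.22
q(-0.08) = 4.24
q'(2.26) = 112.61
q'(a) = 22.02*a^2 + 3.66*a - 8.13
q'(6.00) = 806.55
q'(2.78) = 172.22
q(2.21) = 73.78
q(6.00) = 1606.12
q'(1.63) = 56.34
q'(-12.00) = 3118.83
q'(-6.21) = 818.32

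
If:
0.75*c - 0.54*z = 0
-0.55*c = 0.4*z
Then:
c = 0.00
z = 0.00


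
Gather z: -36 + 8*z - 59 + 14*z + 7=22*z - 88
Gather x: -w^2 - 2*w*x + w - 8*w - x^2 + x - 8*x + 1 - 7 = -w^2 - 7*w - x^2 + x*(-2*w - 7) - 6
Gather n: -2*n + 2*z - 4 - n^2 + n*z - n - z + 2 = -n^2 + n*(z - 3) + z - 2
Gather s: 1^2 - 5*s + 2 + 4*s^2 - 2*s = 4*s^2 - 7*s + 3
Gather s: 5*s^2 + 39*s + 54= 5*s^2 + 39*s + 54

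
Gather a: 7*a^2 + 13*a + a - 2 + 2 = 7*a^2 + 14*a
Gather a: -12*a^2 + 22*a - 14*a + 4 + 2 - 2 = -12*a^2 + 8*a + 4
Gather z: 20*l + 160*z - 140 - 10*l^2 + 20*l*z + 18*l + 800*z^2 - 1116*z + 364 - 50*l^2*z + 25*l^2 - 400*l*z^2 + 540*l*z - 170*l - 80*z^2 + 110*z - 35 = 15*l^2 - 132*l + z^2*(720 - 400*l) + z*(-50*l^2 + 560*l - 846) + 189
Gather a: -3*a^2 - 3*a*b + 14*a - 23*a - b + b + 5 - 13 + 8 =-3*a^2 + a*(-3*b - 9)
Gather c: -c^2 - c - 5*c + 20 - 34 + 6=-c^2 - 6*c - 8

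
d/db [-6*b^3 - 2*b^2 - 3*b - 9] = -18*b^2 - 4*b - 3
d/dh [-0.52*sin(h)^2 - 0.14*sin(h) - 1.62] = -(1.04*sin(h) + 0.14)*cos(h)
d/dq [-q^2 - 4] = -2*q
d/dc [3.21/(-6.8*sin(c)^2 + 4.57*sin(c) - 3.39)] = (43.656*sin(c) - 14.6697)*cos(c)/(6.8*sin(c)^2 - 4.57*sin(c) + 3.39)^2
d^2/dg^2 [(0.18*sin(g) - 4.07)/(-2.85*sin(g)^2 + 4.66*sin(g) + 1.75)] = (-1.46205*sin(g)^5 + 129.84372*sin(g)^4 - 164.62341*sin(g)^3 - 27.304558*sin(g)^2 + 295.96642*sin(g) - 220.299034)/(-2.85*sin(g)^2 + 4.66*sin(g) + 1.75)^3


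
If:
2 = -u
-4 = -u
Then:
No Solution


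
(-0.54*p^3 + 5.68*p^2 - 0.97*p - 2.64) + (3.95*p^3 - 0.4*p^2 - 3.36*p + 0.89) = 3.41*p^3 + 5.28*p^2 - 4.33*p - 1.75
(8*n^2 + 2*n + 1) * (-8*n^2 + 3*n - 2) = -64*n^4 + 8*n^3 - 18*n^2 - n - 2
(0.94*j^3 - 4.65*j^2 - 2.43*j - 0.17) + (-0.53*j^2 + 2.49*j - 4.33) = 0.94*j^3 - 5.18*j^2 + 0.0600000000000001*j - 4.5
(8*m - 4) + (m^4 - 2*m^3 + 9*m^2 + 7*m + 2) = m^4 - 2*m^3 + 9*m^2 + 15*m - 2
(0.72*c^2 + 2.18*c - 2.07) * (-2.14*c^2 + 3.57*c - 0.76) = -1.5408*c^4 - 2.0948*c^3 + 11.6652*c^2 - 9.0467*c + 1.5732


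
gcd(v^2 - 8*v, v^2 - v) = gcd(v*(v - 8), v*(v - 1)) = v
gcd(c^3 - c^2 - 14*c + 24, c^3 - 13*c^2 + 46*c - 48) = c^2 - 5*c + 6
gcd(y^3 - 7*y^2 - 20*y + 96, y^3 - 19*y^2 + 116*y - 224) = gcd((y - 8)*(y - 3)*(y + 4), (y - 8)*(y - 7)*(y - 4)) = y - 8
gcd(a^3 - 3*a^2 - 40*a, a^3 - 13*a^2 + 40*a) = a^2 - 8*a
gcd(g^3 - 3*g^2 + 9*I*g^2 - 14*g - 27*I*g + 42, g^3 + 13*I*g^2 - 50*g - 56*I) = g^2 + 9*I*g - 14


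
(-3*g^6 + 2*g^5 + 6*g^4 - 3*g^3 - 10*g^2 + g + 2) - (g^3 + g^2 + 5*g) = -3*g^6 + 2*g^5 + 6*g^4 - 4*g^3 - 11*g^2 - 4*g + 2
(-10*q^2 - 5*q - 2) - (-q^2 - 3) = -9*q^2 - 5*q + 1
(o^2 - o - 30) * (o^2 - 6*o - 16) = o^4 - 7*o^3 - 40*o^2 + 196*o + 480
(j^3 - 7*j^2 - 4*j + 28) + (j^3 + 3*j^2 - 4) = 2*j^3 - 4*j^2 - 4*j + 24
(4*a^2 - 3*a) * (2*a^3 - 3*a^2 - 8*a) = 8*a^5 - 18*a^4 - 23*a^3 + 24*a^2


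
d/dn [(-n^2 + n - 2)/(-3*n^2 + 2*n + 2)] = (n^2 - 16*n + 6)/(9*n^4 - 12*n^3 - 8*n^2 + 8*n + 4)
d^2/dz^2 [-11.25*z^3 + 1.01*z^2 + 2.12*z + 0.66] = 2.02 - 67.5*z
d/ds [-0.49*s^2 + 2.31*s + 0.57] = 2.31 - 0.98*s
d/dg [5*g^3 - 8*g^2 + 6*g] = 15*g^2 - 16*g + 6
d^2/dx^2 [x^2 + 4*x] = 2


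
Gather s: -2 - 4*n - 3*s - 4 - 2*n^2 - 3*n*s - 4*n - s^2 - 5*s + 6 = -2*n^2 - 8*n - s^2 + s*(-3*n - 8)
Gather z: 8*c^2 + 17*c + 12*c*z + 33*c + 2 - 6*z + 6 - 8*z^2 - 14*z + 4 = 8*c^2 + 50*c - 8*z^2 + z*(12*c - 20) + 12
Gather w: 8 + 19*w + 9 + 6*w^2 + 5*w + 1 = 6*w^2 + 24*w + 18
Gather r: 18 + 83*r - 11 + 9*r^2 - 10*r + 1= 9*r^2 + 73*r + 8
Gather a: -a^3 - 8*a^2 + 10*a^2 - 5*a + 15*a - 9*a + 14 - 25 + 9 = -a^3 + 2*a^2 + a - 2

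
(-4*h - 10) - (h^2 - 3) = -h^2 - 4*h - 7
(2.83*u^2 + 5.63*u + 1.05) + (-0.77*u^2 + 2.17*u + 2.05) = 2.06*u^2 + 7.8*u + 3.1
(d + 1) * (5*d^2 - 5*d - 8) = 5*d^3 - 13*d - 8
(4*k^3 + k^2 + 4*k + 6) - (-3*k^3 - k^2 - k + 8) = 7*k^3 + 2*k^2 + 5*k - 2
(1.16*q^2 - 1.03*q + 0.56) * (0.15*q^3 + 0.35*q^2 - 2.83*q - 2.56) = 0.174*q^5 + 0.2515*q^4 - 3.5593*q^3 + 0.141300000000001*q^2 + 1.052*q - 1.4336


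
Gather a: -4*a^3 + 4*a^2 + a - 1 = -4*a^3 + 4*a^2 + a - 1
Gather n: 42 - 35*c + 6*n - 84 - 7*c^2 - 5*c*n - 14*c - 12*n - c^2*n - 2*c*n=-7*c^2 - 49*c + n*(-c^2 - 7*c - 6) - 42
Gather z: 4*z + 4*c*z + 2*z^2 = 2*z^2 + z*(4*c + 4)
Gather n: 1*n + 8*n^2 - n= 8*n^2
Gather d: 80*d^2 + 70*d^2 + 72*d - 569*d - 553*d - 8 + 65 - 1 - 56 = 150*d^2 - 1050*d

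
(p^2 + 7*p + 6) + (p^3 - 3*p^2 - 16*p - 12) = p^3 - 2*p^2 - 9*p - 6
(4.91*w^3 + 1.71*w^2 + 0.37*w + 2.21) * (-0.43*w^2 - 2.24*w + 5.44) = -2.1113*w^5 - 11.7337*w^4 + 22.7209*w^3 + 7.5233*w^2 - 2.9376*w + 12.0224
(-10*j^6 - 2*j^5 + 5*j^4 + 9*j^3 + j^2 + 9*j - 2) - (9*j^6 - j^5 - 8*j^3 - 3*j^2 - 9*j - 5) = -19*j^6 - j^5 + 5*j^4 + 17*j^3 + 4*j^2 + 18*j + 3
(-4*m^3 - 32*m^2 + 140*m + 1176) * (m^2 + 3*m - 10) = -4*m^5 - 44*m^4 + 84*m^3 + 1916*m^2 + 2128*m - 11760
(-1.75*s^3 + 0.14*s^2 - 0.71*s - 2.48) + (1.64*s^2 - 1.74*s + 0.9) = -1.75*s^3 + 1.78*s^2 - 2.45*s - 1.58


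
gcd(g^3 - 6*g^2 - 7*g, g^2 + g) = g^2 + g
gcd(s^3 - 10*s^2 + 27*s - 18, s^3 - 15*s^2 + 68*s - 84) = s - 6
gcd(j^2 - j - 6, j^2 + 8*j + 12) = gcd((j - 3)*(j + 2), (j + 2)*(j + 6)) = j + 2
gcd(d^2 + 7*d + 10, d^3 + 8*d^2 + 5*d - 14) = d + 2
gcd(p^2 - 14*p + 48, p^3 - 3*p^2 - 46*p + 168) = p - 6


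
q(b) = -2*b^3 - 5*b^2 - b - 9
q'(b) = -6*b^2 - 10*b - 1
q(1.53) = -29.40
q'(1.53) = -30.35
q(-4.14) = 51.36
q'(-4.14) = -62.44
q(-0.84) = -10.50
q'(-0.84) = 3.17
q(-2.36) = -8.20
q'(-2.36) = -10.82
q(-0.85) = -10.53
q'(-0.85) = 3.16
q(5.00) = -389.00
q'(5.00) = -201.00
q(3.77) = -191.00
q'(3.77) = -123.98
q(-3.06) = 4.55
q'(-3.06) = -26.58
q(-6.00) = 249.00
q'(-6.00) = -157.00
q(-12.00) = 2739.00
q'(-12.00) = -745.00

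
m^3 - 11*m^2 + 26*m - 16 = (m - 8)*(m - 2)*(m - 1)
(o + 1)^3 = o^3 + 3*o^2 + 3*o + 1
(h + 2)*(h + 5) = h^2 + 7*h + 10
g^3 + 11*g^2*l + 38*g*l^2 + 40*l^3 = (g + 2*l)*(g + 4*l)*(g + 5*l)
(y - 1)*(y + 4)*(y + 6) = y^3 + 9*y^2 + 14*y - 24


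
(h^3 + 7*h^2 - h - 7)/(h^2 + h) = h + 6 - 7/h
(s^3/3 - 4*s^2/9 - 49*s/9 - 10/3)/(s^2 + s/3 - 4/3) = (3*s^3 - 4*s^2 - 49*s - 30)/(3*(3*s^2 + s - 4))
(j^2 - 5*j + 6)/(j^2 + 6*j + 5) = (j^2 - 5*j + 6)/(j^2 + 6*j + 5)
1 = 1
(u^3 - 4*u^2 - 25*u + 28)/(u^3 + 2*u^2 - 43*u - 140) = (u - 1)/(u + 5)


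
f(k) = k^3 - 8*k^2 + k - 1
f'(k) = 3*k^2 - 16*k + 1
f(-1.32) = -18.56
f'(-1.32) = 27.35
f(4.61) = -68.43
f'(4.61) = -9.00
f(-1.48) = -23.24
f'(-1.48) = 31.25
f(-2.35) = -60.51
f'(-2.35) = 55.17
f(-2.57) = -73.38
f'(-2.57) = 61.93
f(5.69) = -70.10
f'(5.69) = 7.09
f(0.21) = -1.13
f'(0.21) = -2.23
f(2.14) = -25.70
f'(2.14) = -19.50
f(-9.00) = -1387.00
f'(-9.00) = 388.00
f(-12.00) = -2893.00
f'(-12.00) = 625.00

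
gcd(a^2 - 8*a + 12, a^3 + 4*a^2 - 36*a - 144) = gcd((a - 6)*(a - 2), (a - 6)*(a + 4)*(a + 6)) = a - 6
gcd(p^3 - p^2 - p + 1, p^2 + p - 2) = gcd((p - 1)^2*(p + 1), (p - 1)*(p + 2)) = p - 1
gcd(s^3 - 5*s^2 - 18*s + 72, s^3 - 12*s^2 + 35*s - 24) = s - 3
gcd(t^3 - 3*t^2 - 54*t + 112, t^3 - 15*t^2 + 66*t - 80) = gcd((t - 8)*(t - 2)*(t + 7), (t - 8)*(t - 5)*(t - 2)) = t^2 - 10*t + 16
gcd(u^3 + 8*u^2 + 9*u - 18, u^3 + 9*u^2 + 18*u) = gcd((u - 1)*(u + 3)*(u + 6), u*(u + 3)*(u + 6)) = u^2 + 9*u + 18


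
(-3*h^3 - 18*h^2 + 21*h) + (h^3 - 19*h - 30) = -2*h^3 - 18*h^2 + 2*h - 30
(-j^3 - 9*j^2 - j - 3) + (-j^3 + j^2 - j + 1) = -2*j^3 - 8*j^2 - 2*j - 2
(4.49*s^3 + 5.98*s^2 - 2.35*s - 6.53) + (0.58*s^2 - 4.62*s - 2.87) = 4.49*s^3 + 6.56*s^2 - 6.97*s - 9.4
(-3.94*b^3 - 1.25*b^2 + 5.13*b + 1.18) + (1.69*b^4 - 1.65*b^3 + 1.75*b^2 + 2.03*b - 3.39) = 1.69*b^4 - 5.59*b^3 + 0.5*b^2 + 7.16*b - 2.21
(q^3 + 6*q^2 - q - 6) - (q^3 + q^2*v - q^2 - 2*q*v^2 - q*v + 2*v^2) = -q^2*v + 7*q^2 + 2*q*v^2 + q*v - q - 2*v^2 - 6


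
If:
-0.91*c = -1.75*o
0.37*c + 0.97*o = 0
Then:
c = 0.00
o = 0.00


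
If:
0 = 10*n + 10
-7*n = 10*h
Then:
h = 7/10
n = -1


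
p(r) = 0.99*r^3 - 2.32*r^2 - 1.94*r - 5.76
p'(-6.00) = 132.82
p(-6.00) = -291.48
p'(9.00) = 196.87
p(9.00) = 510.57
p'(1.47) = -2.34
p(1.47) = -10.48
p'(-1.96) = 18.56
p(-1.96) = -18.32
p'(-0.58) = 1.75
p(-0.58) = -5.61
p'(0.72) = -3.74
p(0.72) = -7.99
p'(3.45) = 17.40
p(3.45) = 0.59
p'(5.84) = 72.26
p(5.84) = 100.97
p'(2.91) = 9.71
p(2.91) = -6.66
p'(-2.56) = 29.40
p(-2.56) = -32.61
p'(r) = 2.97*r^2 - 4.64*r - 1.94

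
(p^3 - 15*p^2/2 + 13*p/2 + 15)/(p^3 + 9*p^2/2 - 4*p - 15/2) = (2*p^2 - 17*p + 30)/(2*p^2 + 7*p - 15)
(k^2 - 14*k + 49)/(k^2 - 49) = (k - 7)/(k + 7)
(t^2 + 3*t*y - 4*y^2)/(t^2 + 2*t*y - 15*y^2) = (t^2 + 3*t*y - 4*y^2)/(t^2 + 2*t*y - 15*y^2)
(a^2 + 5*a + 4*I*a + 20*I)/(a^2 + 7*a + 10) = (a + 4*I)/(a + 2)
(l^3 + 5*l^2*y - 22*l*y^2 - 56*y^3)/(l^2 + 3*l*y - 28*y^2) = l + 2*y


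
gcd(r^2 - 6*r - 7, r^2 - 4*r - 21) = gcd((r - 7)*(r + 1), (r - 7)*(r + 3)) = r - 7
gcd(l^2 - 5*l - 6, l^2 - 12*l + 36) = l - 6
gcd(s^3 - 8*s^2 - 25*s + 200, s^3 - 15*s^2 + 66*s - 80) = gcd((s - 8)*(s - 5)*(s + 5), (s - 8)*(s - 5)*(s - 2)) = s^2 - 13*s + 40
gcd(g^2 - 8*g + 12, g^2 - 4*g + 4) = g - 2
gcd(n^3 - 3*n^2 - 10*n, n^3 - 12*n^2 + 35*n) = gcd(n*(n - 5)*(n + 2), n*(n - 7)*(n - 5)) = n^2 - 5*n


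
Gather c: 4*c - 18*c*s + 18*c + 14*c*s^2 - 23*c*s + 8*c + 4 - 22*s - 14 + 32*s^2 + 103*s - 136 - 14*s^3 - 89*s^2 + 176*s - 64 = c*(14*s^2 - 41*s + 30) - 14*s^3 - 57*s^2 + 257*s - 210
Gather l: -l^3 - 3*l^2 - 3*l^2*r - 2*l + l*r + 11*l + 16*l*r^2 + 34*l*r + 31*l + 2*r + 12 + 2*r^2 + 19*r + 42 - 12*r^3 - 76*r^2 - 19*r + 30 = -l^3 + l^2*(-3*r - 3) + l*(16*r^2 + 35*r + 40) - 12*r^3 - 74*r^2 + 2*r + 84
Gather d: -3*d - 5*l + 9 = -3*d - 5*l + 9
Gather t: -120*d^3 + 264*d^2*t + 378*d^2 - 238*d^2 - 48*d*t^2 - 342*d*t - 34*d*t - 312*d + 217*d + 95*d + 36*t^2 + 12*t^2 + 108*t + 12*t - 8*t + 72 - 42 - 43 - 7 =-120*d^3 + 140*d^2 + t^2*(48 - 48*d) + t*(264*d^2 - 376*d + 112) - 20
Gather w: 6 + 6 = 12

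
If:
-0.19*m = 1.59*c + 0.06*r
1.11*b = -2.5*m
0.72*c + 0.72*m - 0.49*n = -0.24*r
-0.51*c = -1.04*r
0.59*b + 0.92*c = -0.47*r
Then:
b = 0.00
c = 0.00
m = 0.00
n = 0.00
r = 0.00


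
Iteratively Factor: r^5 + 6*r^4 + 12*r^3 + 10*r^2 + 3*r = (r + 1)*(r^4 + 5*r^3 + 7*r^2 + 3*r) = (r + 1)^2*(r^3 + 4*r^2 + 3*r) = (r + 1)^2*(r + 3)*(r^2 + r) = r*(r + 1)^2*(r + 3)*(r + 1)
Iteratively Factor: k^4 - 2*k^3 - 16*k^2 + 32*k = (k - 2)*(k^3 - 16*k) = k*(k - 2)*(k^2 - 16) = k*(k - 2)*(k + 4)*(k - 4)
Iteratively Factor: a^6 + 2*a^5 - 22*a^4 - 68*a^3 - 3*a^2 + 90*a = (a)*(a^5 + 2*a^4 - 22*a^3 - 68*a^2 - 3*a + 90) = a*(a + 3)*(a^4 - a^3 - 19*a^2 - 11*a + 30) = a*(a + 3)^2*(a^3 - 4*a^2 - 7*a + 10) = a*(a + 2)*(a + 3)^2*(a^2 - 6*a + 5) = a*(a - 5)*(a + 2)*(a + 3)^2*(a - 1)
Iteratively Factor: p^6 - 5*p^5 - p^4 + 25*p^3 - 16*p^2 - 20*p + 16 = (p - 4)*(p^5 - p^4 - 5*p^3 + 5*p^2 + 4*p - 4) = (p - 4)*(p - 1)*(p^4 - 5*p^2 + 4) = (p - 4)*(p - 2)*(p - 1)*(p^3 + 2*p^2 - p - 2) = (p - 4)*(p - 2)*(p - 1)*(p + 2)*(p^2 - 1) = (p - 4)*(p - 2)*(p - 1)^2*(p + 2)*(p + 1)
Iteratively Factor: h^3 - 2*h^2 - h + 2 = (h - 1)*(h^2 - h - 2) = (h - 1)*(h + 1)*(h - 2)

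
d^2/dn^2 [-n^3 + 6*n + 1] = -6*n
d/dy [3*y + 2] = 3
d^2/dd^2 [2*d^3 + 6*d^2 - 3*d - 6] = 12*d + 12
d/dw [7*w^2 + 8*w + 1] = 14*w + 8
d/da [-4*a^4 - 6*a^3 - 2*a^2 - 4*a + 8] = -16*a^3 - 18*a^2 - 4*a - 4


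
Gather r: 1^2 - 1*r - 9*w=-r - 9*w + 1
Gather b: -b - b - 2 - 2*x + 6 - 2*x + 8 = -2*b - 4*x + 12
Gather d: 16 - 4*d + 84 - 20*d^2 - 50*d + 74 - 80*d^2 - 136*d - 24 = -100*d^2 - 190*d + 150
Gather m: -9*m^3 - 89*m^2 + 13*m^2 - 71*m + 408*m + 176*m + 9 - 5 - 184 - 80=-9*m^3 - 76*m^2 + 513*m - 260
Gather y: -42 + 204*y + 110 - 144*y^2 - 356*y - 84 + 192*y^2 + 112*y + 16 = 48*y^2 - 40*y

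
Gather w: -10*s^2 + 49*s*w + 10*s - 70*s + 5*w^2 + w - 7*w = -10*s^2 - 60*s + 5*w^2 + w*(49*s - 6)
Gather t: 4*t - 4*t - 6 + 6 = 0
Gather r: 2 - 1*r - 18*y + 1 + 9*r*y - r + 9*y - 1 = r*(9*y - 2) - 9*y + 2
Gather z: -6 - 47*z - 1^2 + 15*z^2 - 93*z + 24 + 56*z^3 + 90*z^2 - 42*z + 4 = 56*z^3 + 105*z^2 - 182*z + 21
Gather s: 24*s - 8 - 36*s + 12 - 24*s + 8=12 - 36*s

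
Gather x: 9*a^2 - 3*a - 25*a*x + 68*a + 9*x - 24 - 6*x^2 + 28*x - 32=9*a^2 + 65*a - 6*x^2 + x*(37 - 25*a) - 56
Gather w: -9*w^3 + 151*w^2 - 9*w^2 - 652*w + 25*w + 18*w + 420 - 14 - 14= -9*w^3 + 142*w^2 - 609*w + 392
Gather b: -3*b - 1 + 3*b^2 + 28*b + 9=3*b^2 + 25*b + 8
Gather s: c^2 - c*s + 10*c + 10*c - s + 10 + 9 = c^2 + 20*c + s*(-c - 1) + 19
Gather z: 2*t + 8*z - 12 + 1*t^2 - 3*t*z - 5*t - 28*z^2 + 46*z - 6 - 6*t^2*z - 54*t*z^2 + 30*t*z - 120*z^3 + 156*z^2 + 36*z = t^2 - 3*t - 120*z^3 + z^2*(128 - 54*t) + z*(-6*t^2 + 27*t + 90) - 18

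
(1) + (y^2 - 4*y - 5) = y^2 - 4*y - 4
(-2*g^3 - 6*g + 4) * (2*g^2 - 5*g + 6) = -4*g^5 + 10*g^4 - 24*g^3 + 38*g^2 - 56*g + 24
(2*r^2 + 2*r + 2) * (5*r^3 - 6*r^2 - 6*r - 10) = 10*r^5 - 2*r^4 - 14*r^3 - 44*r^2 - 32*r - 20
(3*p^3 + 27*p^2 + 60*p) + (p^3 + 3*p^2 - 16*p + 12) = 4*p^3 + 30*p^2 + 44*p + 12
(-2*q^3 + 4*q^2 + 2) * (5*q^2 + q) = -10*q^5 + 18*q^4 + 4*q^3 + 10*q^2 + 2*q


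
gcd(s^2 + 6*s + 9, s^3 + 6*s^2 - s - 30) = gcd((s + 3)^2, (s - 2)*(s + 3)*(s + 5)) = s + 3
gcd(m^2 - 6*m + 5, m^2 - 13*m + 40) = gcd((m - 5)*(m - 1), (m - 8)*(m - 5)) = m - 5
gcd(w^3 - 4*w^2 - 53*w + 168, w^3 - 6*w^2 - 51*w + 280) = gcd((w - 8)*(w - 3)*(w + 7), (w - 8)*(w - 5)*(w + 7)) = w^2 - w - 56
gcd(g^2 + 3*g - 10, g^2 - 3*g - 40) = g + 5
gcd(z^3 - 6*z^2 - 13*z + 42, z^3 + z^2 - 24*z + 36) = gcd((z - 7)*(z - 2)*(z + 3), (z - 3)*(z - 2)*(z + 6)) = z - 2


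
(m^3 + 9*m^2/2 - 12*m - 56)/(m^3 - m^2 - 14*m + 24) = (m^2 + m/2 - 14)/(m^2 - 5*m + 6)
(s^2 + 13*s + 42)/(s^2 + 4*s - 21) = (s + 6)/(s - 3)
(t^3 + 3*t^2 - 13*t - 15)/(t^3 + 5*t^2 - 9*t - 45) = (t + 1)/(t + 3)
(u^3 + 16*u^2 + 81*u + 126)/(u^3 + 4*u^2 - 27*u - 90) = (u + 7)/(u - 5)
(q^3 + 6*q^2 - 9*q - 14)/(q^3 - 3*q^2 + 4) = (q + 7)/(q - 2)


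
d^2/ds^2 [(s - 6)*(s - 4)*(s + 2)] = 6*s - 16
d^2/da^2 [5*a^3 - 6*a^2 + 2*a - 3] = 30*a - 12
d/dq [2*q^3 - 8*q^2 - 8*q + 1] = 6*q^2 - 16*q - 8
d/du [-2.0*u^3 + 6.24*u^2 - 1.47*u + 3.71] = -6.0*u^2 + 12.48*u - 1.47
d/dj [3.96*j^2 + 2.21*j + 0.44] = 7.92*j + 2.21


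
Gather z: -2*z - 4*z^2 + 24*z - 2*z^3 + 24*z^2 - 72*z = -2*z^3 + 20*z^2 - 50*z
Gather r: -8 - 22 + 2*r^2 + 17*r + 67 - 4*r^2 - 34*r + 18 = -2*r^2 - 17*r + 55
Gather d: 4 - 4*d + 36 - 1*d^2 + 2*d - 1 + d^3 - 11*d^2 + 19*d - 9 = d^3 - 12*d^2 + 17*d + 30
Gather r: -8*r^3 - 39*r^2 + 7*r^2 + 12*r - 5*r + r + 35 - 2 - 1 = -8*r^3 - 32*r^2 + 8*r + 32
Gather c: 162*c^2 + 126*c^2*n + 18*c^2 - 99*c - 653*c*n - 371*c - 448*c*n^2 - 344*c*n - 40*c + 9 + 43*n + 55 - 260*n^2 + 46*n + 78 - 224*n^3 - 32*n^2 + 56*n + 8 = c^2*(126*n + 180) + c*(-448*n^2 - 997*n - 510) - 224*n^3 - 292*n^2 + 145*n + 150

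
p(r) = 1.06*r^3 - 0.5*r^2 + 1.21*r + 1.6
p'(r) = 3.18*r^2 - 1.0*r + 1.21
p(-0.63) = 0.37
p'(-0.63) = 3.10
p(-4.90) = -141.04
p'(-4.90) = 82.46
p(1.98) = 10.26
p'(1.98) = 11.70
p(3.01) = 29.62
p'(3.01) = 27.01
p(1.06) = 3.58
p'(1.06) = 3.72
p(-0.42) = 0.93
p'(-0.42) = 2.19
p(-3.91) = -74.14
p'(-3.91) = 53.74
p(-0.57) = 0.55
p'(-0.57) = 2.81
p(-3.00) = -35.15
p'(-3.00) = 32.83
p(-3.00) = -35.15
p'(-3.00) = 32.83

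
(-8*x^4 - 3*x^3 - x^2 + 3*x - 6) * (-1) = 8*x^4 + 3*x^3 + x^2 - 3*x + 6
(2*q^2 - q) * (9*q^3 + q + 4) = 18*q^5 - 9*q^4 + 2*q^3 + 7*q^2 - 4*q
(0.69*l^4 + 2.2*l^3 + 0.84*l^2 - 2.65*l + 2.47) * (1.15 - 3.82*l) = -2.6358*l^5 - 7.6105*l^4 - 0.6788*l^3 + 11.089*l^2 - 12.4829*l + 2.8405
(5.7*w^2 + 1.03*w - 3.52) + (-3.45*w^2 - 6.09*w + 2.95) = 2.25*w^2 - 5.06*w - 0.57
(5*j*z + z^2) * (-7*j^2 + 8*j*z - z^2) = -35*j^3*z + 33*j^2*z^2 + 3*j*z^3 - z^4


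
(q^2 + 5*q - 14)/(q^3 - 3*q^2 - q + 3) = (q^2 + 5*q - 14)/(q^3 - 3*q^2 - q + 3)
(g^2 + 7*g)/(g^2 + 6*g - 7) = g/(g - 1)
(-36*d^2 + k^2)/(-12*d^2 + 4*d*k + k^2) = (6*d - k)/(2*d - k)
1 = 1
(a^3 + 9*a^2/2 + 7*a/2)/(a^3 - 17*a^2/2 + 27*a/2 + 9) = a*(2*a^2 + 9*a + 7)/(2*a^3 - 17*a^2 + 27*a + 18)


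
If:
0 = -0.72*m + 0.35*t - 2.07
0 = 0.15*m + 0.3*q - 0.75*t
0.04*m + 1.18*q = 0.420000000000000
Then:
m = -3.09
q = 0.46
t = -0.43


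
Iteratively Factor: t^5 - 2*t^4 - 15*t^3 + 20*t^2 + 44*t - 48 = (t - 2)*(t^4 - 15*t^2 - 10*t + 24) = (t - 2)*(t - 1)*(t^3 + t^2 - 14*t - 24) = (t - 4)*(t - 2)*(t - 1)*(t^2 + 5*t + 6) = (t - 4)*(t - 2)*(t - 1)*(t + 2)*(t + 3)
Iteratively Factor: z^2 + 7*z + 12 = (z + 4)*(z + 3)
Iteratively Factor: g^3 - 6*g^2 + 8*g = (g)*(g^2 - 6*g + 8) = g*(g - 4)*(g - 2)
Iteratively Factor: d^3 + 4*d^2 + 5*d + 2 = (d + 1)*(d^2 + 3*d + 2) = (d + 1)*(d + 2)*(d + 1)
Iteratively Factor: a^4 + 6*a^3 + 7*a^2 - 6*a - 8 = (a + 1)*(a^3 + 5*a^2 + 2*a - 8) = (a - 1)*(a + 1)*(a^2 + 6*a + 8) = (a - 1)*(a + 1)*(a + 4)*(a + 2)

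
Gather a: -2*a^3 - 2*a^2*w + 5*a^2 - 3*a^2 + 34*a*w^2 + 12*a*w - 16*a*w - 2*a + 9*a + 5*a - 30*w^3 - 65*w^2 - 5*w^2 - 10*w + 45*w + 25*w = -2*a^3 + a^2*(2 - 2*w) + a*(34*w^2 - 4*w + 12) - 30*w^3 - 70*w^2 + 60*w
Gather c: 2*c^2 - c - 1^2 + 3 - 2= 2*c^2 - c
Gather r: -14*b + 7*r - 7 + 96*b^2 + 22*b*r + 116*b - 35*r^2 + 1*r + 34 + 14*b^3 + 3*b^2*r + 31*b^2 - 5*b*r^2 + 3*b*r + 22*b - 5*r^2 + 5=14*b^3 + 127*b^2 + 124*b + r^2*(-5*b - 40) + r*(3*b^2 + 25*b + 8) + 32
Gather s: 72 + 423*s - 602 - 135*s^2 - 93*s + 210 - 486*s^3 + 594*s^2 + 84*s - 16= -486*s^3 + 459*s^2 + 414*s - 336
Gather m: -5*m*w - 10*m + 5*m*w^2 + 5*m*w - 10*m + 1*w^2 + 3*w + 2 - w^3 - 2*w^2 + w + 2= m*(5*w^2 - 20) - w^3 - w^2 + 4*w + 4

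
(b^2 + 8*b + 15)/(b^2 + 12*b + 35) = (b + 3)/(b + 7)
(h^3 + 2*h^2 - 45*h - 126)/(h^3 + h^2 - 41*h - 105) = (h + 6)/(h + 5)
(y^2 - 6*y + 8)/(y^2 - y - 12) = (y - 2)/(y + 3)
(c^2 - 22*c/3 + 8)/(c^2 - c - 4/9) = 3*(c - 6)/(3*c + 1)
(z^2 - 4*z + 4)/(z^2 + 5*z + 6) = (z^2 - 4*z + 4)/(z^2 + 5*z + 6)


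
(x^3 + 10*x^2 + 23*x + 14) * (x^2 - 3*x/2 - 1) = x^5 + 17*x^4/2 + 7*x^3 - 61*x^2/2 - 44*x - 14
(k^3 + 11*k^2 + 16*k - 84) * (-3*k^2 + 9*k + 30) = -3*k^5 - 24*k^4 + 81*k^3 + 726*k^2 - 276*k - 2520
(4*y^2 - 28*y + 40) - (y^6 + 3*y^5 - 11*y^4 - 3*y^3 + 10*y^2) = -y^6 - 3*y^5 + 11*y^4 + 3*y^3 - 6*y^2 - 28*y + 40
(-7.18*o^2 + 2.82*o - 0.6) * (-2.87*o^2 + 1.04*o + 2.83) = 20.6066*o^4 - 15.5606*o^3 - 15.6646*o^2 + 7.3566*o - 1.698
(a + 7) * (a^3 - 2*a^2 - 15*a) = a^4 + 5*a^3 - 29*a^2 - 105*a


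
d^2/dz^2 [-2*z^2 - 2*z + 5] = -4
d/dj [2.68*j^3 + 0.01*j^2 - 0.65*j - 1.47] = 8.04*j^2 + 0.02*j - 0.65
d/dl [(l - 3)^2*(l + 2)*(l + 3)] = 4*l^3 - 3*l^2 - 30*l + 9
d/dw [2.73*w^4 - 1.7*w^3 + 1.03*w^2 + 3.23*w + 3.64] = 10.92*w^3 - 5.1*w^2 + 2.06*w + 3.23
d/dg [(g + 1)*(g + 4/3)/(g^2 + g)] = -4/(3*g^2)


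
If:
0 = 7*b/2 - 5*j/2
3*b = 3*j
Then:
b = 0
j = 0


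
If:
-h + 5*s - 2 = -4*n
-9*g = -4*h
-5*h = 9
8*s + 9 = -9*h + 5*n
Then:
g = -4/5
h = -9/5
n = -172/285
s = 149/285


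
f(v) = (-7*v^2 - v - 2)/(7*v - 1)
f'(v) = (-14*v - 1)/(7*v - 1) - 7*(-7*v^2 - v - 2)/(7*v - 1)^2 = (-49*v^2 + 14*v + 15)/(49*v^2 - 14*v + 1)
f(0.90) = -1.62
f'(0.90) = -0.43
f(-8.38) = 8.13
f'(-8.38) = -1.00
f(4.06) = -4.43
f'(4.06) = -0.98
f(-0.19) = 0.89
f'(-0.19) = 1.95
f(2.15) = -2.60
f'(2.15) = -0.92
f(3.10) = -3.50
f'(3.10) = -0.96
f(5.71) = -6.05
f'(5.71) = -0.99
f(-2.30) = 2.15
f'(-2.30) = -0.95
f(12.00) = -12.31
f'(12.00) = -1.00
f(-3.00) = 2.82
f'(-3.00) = -0.97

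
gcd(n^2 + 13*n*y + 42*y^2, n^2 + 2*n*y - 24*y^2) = n + 6*y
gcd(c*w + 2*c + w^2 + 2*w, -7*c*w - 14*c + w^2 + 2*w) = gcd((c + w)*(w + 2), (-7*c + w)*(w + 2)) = w + 2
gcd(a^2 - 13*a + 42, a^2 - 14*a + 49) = a - 7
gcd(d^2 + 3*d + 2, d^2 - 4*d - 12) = d + 2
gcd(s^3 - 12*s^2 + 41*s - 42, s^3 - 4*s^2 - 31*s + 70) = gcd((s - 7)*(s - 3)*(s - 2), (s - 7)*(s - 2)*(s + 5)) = s^2 - 9*s + 14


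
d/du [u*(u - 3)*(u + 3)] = 3*u^2 - 9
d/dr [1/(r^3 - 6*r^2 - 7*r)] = (-3*r^2 + 12*r + 7)/(r^2*(-r^2 + 6*r + 7)^2)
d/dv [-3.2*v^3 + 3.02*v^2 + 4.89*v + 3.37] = -9.6*v^2 + 6.04*v + 4.89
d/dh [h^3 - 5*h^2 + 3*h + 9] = 3*h^2 - 10*h + 3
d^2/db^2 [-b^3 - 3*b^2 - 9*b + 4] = -6*b - 6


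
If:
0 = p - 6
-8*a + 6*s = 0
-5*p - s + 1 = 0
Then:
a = -87/4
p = 6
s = -29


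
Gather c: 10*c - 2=10*c - 2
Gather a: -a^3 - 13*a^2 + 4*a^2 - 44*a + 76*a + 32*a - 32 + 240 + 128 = -a^3 - 9*a^2 + 64*a + 336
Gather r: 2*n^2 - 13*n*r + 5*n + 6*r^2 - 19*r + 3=2*n^2 + 5*n + 6*r^2 + r*(-13*n - 19) + 3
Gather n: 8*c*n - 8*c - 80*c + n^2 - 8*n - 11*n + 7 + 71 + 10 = -88*c + n^2 + n*(8*c - 19) + 88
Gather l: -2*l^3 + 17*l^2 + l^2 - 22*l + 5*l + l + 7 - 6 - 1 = -2*l^3 + 18*l^2 - 16*l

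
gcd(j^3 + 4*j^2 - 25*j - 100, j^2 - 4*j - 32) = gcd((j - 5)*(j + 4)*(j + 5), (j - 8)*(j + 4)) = j + 4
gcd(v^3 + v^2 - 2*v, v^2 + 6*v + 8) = v + 2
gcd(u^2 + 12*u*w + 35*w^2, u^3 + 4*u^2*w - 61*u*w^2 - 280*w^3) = u^2 + 12*u*w + 35*w^2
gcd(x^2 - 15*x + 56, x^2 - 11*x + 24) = x - 8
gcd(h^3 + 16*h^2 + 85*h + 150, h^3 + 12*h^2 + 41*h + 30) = h^2 + 11*h + 30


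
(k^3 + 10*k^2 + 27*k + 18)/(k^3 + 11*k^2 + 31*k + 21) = (k + 6)/(k + 7)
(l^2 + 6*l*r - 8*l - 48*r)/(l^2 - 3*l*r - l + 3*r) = (l^2 + 6*l*r - 8*l - 48*r)/(l^2 - 3*l*r - l + 3*r)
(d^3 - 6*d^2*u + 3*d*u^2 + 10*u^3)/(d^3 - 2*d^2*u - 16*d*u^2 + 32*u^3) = (-d^2 + 4*d*u + 5*u^2)/(-d^2 + 16*u^2)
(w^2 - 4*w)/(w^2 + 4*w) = (w - 4)/(w + 4)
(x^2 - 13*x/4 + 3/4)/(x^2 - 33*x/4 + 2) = (x - 3)/(x - 8)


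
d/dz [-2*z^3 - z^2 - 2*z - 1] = -6*z^2 - 2*z - 2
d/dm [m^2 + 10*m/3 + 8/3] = 2*m + 10/3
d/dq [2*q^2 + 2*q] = 4*q + 2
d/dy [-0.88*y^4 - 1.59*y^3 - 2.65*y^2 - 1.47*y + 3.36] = -3.52*y^3 - 4.77*y^2 - 5.3*y - 1.47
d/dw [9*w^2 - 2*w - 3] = 18*w - 2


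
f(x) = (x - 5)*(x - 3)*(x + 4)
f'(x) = (x - 5)*(x - 3) + (x - 5)*(x + 4) + (x - 3)*(x + 4)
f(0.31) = 54.38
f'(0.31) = -19.19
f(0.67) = 47.12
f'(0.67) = -21.01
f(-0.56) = 68.09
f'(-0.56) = -11.58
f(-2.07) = 69.18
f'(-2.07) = 12.41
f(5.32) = 6.92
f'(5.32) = 25.35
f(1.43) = 30.43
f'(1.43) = -22.31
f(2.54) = 7.40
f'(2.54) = -17.97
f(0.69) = 46.69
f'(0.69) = -21.09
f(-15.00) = -3960.00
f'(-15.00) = 778.00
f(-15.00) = -3960.00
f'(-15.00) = 778.00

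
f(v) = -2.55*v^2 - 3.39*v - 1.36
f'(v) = -5.1*v - 3.39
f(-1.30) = -1.26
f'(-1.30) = 3.24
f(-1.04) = -0.59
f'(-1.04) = 1.91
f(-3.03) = -14.50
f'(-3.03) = 12.06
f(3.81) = -51.29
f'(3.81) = -22.82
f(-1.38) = -1.54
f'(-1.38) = 3.65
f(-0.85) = -0.32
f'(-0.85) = 0.94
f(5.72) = -104.18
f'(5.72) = -32.56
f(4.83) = -77.22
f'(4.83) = -28.02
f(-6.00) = -72.82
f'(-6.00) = 27.21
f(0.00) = -1.36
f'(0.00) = -3.39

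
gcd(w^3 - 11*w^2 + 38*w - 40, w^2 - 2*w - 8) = w - 4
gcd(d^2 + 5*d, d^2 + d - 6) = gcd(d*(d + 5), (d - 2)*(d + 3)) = 1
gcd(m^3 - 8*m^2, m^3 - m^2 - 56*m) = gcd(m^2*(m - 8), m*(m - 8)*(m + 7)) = m^2 - 8*m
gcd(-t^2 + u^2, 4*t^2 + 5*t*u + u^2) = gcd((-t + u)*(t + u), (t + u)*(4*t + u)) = t + u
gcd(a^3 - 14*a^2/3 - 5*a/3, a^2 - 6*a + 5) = a - 5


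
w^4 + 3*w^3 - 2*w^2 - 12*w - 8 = (w - 2)*(w + 1)*(w + 2)^2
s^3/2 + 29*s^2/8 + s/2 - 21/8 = (s/2 + 1/2)*(s - 3/4)*(s + 7)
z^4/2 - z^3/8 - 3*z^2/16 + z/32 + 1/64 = (z/2 + 1/4)*(z - 1/2)^2*(z + 1/4)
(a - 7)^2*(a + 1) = a^3 - 13*a^2 + 35*a + 49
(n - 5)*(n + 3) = n^2 - 2*n - 15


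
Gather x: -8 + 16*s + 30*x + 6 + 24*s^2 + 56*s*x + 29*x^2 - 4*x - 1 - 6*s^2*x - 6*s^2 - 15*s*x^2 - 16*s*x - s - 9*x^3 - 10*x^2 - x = 18*s^2 + 15*s - 9*x^3 + x^2*(19 - 15*s) + x*(-6*s^2 + 40*s + 25) - 3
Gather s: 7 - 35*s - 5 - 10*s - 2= -45*s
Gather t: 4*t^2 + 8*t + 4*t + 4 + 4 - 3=4*t^2 + 12*t + 5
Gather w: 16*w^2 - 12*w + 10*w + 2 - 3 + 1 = 16*w^2 - 2*w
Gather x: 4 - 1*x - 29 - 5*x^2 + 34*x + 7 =-5*x^2 + 33*x - 18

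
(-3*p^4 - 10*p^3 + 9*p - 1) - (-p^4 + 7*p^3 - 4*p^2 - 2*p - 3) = -2*p^4 - 17*p^3 + 4*p^2 + 11*p + 2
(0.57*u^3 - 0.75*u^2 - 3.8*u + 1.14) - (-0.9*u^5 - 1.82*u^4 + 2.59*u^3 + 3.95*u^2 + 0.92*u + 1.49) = 0.9*u^5 + 1.82*u^4 - 2.02*u^3 - 4.7*u^2 - 4.72*u - 0.35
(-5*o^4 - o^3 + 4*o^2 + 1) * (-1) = 5*o^4 + o^3 - 4*o^2 - 1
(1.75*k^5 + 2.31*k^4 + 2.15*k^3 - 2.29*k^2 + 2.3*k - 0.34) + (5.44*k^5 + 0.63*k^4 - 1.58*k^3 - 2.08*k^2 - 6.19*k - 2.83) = 7.19*k^5 + 2.94*k^4 + 0.57*k^3 - 4.37*k^2 - 3.89*k - 3.17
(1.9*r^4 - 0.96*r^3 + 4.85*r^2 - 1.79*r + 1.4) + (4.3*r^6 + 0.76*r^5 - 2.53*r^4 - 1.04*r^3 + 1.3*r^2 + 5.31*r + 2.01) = 4.3*r^6 + 0.76*r^5 - 0.63*r^4 - 2.0*r^3 + 6.15*r^2 + 3.52*r + 3.41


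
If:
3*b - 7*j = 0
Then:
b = 7*j/3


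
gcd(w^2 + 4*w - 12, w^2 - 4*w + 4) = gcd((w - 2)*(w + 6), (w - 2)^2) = w - 2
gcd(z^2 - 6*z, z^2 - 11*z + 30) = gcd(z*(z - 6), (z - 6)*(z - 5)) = z - 6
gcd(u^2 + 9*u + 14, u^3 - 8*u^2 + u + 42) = u + 2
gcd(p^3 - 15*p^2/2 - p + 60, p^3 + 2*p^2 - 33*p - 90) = p - 6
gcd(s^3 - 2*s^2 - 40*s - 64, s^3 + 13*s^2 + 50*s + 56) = s^2 + 6*s + 8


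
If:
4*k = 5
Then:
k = 5/4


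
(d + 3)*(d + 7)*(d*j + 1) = d^3*j + 10*d^2*j + d^2 + 21*d*j + 10*d + 21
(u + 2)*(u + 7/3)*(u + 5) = u^3 + 28*u^2/3 + 79*u/3 + 70/3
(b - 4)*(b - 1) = b^2 - 5*b + 4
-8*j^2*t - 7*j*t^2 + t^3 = t*(-8*j + t)*(j + t)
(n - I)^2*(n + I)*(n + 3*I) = n^4 + 2*I*n^3 + 4*n^2 + 2*I*n + 3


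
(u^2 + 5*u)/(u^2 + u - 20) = u/(u - 4)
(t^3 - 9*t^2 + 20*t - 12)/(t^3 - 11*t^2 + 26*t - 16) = (t - 6)/(t - 8)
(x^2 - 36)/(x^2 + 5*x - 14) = (x^2 - 36)/(x^2 + 5*x - 14)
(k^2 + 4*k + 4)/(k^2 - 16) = (k^2 + 4*k + 4)/(k^2 - 16)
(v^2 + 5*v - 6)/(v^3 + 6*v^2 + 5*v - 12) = (v + 6)/(v^2 + 7*v + 12)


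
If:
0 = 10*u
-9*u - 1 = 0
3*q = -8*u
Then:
No Solution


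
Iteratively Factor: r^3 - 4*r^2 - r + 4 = (r + 1)*(r^2 - 5*r + 4) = (r - 4)*(r + 1)*(r - 1)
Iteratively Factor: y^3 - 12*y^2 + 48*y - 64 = (y - 4)*(y^2 - 8*y + 16) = (y - 4)^2*(y - 4)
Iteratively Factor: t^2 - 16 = (t - 4)*(t + 4)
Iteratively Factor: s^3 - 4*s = (s)*(s^2 - 4) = s*(s + 2)*(s - 2)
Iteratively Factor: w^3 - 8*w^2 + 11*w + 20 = (w - 4)*(w^2 - 4*w - 5) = (w - 5)*(w - 4)*(w + 1)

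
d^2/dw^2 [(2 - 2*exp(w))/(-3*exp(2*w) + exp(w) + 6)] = (18*exp(4*w) - 66*exp(3*w) + 234*exp(2*w) - 158*exp(w) + 84)*exp(w)/(27*exp(6*w) - 27*exp(5*w) - 153*exp(4*w) + 107*exp(3*w) + 306*exp(2*w) - 108*exp(w) - 216)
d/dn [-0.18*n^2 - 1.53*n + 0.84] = -0.36*n - 1.53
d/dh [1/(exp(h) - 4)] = -exp(h)/(exp(h) - 4)^2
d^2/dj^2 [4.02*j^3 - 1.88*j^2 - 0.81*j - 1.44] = 24.12*j - 3.76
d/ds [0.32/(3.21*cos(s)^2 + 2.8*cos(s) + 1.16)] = (2.0544*cos(s) + 0.896)*sin(s)/(3.21*cos(s)^2 + 2.8*cos(s) + 1.16)^2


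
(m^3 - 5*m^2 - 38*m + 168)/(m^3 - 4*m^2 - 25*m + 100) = (m^2 - m - 42)/(m^2 - 25)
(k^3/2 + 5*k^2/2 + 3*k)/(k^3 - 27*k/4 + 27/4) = 2*k*(k + 2)/(4*k^2 - 12*k + 9)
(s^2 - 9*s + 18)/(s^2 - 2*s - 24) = (s - 3)/(s + 4)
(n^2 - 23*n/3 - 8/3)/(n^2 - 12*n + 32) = (n + 1/3)/(n - 4)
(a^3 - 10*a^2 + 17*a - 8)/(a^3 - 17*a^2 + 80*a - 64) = (a - 1)/(a - 8)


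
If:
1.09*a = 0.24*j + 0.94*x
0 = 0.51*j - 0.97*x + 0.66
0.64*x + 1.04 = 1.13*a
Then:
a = 1.88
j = 1.91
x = 1.69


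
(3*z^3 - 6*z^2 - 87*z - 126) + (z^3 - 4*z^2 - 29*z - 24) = 4*z^3 - 10*z^2 - 116*z - 150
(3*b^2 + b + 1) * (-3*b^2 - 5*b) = -9*b^4 - 18*b^3 - 8*b^2 - 5*b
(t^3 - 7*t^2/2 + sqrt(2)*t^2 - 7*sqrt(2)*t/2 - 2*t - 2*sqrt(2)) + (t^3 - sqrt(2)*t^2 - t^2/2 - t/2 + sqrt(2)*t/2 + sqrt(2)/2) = 2*t^3 - 4*t^2 - 3*sqrt(2)*t - 5*t/2 - 3*sqrt(2)/2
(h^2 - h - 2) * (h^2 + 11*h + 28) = h^4 + 10*h^3 + 15*h^2 - 50*h - 56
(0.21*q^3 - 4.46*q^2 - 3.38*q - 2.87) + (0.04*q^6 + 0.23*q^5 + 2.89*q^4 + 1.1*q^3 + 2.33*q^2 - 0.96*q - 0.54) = 0.04*q^6 + 0.23*q^5 + 2.89*q^4 + 1.31*q^3 - 2.13*q^2 - 4.34*q - 3.41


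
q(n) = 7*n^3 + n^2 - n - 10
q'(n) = 21*n^2 + 2*n - 1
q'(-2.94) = 174.64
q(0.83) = -6.14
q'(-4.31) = 380.48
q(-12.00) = -11950.00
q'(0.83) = 15.13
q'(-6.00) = 743.00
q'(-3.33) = 225.21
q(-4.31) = -547.55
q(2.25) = 72.55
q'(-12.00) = 2999.00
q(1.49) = 13.89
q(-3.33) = -254.06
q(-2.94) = -176.30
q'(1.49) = 48.60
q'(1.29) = 36.53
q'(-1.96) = 75.75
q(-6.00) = -1480.00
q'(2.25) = 109.81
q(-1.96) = -56.91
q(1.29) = 5.40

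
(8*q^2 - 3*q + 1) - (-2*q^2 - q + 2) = 10*q^2 - 2*q - 1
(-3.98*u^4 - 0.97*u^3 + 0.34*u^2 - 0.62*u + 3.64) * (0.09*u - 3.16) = -0.3582*u^5 + 12.4895*u^4 + 3.0958*u^3 - 1.1302*u^2 + 2.2868*u - 11.5024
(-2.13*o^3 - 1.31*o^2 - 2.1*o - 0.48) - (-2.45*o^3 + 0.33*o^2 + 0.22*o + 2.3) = 0.32*o^3 - 1.64*o^2 - 2.32*o - 2.78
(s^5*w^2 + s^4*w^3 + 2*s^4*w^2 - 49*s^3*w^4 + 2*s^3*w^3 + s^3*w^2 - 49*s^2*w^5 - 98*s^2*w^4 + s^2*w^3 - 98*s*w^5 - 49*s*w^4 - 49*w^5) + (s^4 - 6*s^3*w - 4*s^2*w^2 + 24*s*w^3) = s^5*w^2 + s^4*w^3 + 2*s^4*w^2 + s^4 - 49*s^3*w^4 + 2*s^3*w^3 + s^3*w^2 - 6*s^3*w - 49*s^2*w^5 - 98*s^2*w^4 + s^2*w^3 - 4*s^2*w^2 - 98*s*w^5 - 49*s*w^4 + 24*s*w^3 - 49*w^5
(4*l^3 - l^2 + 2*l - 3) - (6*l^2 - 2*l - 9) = 4*l^3 - 7*l^2 + 4*l + 6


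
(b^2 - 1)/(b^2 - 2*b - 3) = (b - 1)/(b - 3)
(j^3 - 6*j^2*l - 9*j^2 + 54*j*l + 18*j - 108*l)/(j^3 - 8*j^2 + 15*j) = (j^2 - 6*j*l - 6*j + 36*l)/(j*(j - 5))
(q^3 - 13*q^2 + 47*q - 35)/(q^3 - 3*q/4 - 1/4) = 4*(q^2 - 12*q + 35)/(4*q^2 + 4*q + 1)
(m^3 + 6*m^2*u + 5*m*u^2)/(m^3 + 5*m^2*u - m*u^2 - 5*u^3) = m/(m - u)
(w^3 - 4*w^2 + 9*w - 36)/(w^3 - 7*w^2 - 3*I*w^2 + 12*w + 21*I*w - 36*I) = (w + 3*I)/(w - 3)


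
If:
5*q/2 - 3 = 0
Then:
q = 6/5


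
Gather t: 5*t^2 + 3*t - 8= 5*t^2 + 3*t - 8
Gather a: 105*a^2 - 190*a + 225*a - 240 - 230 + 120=105*a^2 + 35*a - 350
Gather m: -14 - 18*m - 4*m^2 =-4*m^2 - 18*m - 14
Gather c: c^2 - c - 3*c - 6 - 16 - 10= c^2 - 4*c - 32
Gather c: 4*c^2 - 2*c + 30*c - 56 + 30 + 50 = 4*c^2 + 28*c + 24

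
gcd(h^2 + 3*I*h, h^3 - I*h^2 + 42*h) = h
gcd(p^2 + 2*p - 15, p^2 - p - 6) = p - 3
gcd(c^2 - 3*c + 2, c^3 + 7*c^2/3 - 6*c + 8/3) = c - 1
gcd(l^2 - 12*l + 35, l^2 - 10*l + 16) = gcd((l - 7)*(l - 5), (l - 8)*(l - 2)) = 1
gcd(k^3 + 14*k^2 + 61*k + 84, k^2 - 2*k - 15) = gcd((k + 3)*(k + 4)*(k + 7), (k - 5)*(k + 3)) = k + 3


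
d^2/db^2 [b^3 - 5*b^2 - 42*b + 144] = 6*b - 10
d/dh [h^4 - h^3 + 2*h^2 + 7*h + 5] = 4*h^3 - 3*h^2 + 4*h + 7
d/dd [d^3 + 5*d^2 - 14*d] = 3*d^2 + 10*d - 14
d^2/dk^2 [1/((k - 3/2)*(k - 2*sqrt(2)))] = 4*(4*(k - 2*sqrt(2))^2 + 2*(k - 2*sqrt(2))*(2*k - 3) + (2*k - 3)^2)/((k - 2*sqrt(2))^3*(2*k - 3)^3)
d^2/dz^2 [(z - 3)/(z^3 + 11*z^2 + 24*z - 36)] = 2*(3*z^3 - 21*z^2 - 23*z - 57)/(z^7 + 21*z^6 + 147*z^5 + 287*z^4 - 672*z^3 - 1512*z^2 + 3024*z - 1296)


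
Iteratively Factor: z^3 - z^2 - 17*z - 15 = (z + 1)*(z^2 - 2*z - 15) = (z - 5)*(z + 1)*(z + 3)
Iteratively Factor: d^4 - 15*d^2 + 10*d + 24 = (d - 3)*(d^3 + 3*d^2 - 6*d - 8) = (d - 3)*(d + 4)*(d^2 - d - 2) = (d - 3)*(d - 2)*(d + 4)*(d + 1)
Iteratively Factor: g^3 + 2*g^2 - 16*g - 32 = (g - 4)*(g^2 + 6*g + 8) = (g - 4)*(g + 4)*(g + 2)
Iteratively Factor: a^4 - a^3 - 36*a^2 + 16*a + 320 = (a + 4)*(a^3 - 5*a^2 - 16*a + 80) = (a - 4)*(a + 4)*(a^2 - a - 20) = (a - 4)*(a + 4)^2*(a - 5)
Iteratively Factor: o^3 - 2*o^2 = (o)*(o^2 - 2*o) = o^2*(o - 2)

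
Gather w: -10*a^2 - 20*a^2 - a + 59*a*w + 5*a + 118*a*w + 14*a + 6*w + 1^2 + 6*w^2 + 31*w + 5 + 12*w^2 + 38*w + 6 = -30*a^2 + 18*a + 18*w^2 + w*(177*a + 75) + 12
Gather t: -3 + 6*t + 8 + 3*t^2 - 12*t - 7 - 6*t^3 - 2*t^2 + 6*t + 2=-6*t^3 + t^2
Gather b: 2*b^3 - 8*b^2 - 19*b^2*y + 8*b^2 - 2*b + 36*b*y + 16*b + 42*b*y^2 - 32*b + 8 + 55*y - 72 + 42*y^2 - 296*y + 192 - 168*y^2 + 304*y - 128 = 2*b^3 - 19*b^2*y + b*(42*y^2 + 36*y - 18) - 126*y^2 + 63*y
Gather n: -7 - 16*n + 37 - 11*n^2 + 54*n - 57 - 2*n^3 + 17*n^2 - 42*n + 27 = -2*n^3 + 6*n^2 - 4*n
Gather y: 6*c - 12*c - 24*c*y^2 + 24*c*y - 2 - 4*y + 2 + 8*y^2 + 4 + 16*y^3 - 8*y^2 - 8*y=-24*c*y^2 - 6*c + 16*y^3 + y*(24*c - 12) + 4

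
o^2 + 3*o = o*(o + 3)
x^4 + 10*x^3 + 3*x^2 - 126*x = x*(x - 3)*(x + 6)*(x + 7)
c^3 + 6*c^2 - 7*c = c*(c - 1)*(c + 7)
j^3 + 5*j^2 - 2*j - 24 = (j - 2)*(j + 3)*(j + 4)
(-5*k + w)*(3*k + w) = -15*k^2 - 2*k*w + w^2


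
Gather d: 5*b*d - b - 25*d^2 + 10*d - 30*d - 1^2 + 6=-b - 25*d^2 + d*(5*b - 20) + 5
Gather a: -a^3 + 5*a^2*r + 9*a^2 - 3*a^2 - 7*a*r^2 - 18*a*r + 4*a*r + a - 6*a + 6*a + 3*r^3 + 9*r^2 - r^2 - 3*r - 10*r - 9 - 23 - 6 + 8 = -a^3 + a^2*(5*r + 6) + a*(-7*r^2 - 14*r + 1) + 3*r^3 + 8*r^2 - 13*r - 30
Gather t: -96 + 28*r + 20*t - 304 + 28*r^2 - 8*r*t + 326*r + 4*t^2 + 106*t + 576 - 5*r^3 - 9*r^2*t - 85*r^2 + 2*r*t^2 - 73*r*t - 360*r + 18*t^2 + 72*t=-5*r^3 - 57*r^2 - 6*r + t^2*(2*r + 22) + t*(-9*r^2 - 81*r + 198) + 176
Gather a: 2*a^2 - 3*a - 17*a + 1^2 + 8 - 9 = 2*a^2 - 20*a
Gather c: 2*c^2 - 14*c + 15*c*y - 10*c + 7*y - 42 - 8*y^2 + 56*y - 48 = 2*c^2 + c*(15*y - 24) - 8*y^2 + 63*y - 90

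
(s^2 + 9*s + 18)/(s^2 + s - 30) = (s + 3)/(s - 5)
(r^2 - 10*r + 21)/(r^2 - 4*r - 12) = (-r^2 + 10*r - 21)/(-r^2 + 4*r + 12)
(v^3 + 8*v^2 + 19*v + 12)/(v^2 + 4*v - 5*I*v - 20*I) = (v^2 + 4*v + 3)/(v - 5*I)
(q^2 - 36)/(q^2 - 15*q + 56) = (q^2 - 36)/(q^2 - 15*q + 56)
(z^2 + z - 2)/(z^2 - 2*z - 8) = (z - 1)/(z - 4)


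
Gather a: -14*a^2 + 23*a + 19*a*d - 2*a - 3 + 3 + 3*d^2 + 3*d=-14*a^2 + a*(19*d + 21) + 3*d^2 + 3*d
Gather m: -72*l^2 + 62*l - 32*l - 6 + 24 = -72*l^2 + 30*l + 18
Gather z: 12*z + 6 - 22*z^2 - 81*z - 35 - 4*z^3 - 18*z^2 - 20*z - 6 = -4*z^3 - 40*z^2 - 89*z - 35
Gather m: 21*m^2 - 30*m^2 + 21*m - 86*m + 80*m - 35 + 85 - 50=-9*m^2 + 15*m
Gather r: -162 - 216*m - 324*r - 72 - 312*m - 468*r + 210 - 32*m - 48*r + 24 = -560*m - 840*r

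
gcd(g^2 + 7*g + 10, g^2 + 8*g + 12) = g + 2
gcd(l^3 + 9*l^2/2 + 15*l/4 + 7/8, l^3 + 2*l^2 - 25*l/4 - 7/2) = l^2 + 4*l + 7/4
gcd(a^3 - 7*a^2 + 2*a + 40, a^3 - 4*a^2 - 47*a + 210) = a - 5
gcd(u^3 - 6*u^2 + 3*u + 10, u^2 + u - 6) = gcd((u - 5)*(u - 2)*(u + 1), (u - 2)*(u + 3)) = u - 2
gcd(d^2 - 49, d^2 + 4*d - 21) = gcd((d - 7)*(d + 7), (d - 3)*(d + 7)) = d + 7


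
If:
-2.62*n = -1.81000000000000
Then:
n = 0.69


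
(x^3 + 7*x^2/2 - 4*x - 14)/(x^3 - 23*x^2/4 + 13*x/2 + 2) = 2*(2*x^2 + 11*x + 14)/(4*x^2 - 15*x - 4)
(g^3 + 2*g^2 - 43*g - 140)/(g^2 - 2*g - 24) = (g^2 - 2*g - 35)/(g - 6)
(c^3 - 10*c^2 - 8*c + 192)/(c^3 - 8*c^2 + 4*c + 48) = (c^2 - 4*c - 32)/(c^2 - 2*c - 8)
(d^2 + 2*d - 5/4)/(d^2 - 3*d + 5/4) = (2*d + 5)/(2*d - 5)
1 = 1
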